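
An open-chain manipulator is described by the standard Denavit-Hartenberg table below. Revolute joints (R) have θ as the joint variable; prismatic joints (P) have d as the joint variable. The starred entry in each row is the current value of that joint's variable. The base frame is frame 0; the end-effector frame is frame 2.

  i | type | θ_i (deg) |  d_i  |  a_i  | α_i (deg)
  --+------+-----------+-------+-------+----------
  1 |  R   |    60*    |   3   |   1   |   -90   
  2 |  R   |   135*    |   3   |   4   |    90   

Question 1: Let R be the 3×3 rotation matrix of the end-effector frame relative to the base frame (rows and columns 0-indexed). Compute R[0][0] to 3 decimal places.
End-effector x-axis (col 0 of R) = (-0.3536,-0.6124,-0.7071)
R[0][0] = -0.3536

-0.354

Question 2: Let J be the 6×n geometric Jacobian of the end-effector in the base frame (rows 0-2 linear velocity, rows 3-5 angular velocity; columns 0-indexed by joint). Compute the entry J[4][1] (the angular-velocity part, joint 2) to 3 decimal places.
0.500

axis z_1 = (-0.8660,0.5000,0.0000); lever o_n−o_1 = (-4.0123,-0.9495,-2.8284)
cross product → J_v[:, 1] = (-1.4142,-2.4495,2.8284)
J_ω[:, 1] = z_1
entry J[4][1] = 0.5000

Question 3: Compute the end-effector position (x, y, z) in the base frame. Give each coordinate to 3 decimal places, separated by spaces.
-3.512 -0.083 0.172

after link 1: o_1 = (0.5000, 0.8660, 3.0000)
after link 2: o_2 = (-3.5123, -0.0835, 0.1716)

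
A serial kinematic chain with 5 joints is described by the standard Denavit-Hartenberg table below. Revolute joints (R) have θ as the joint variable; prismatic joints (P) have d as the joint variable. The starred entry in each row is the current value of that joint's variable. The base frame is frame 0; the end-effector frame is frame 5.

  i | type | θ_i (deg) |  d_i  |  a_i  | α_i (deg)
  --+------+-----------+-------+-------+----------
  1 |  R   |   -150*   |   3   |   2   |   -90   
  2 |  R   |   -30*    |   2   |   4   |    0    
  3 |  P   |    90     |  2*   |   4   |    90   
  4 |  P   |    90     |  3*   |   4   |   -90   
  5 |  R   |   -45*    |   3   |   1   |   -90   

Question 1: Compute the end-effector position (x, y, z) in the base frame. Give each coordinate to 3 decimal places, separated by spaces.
after link 1: o_1 = (-1.7321, -1.0000, 3.0000)
after link 2: o_2 = (-3.7321, -4.4641, 5.0000)
after link 3: o_3 = (-4.4641, -7.1962, 1.5359)
after link 4: o_4 = (-4.7141, -11.9593, 3.0359)
after link 5: o_5 = (-3.5918, -12.1279, 5.9875)

-3.592 -12.128 5.988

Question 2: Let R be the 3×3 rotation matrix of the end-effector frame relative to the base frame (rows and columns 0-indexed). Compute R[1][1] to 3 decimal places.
-0.250

End-effector y-axis (col 1 of R) = (-0.4330,-0.2500,-0.8660)
R[1][1] = -0.2500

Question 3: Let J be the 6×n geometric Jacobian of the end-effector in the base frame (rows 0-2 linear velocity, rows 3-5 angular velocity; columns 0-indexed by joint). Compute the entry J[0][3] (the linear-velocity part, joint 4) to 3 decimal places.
prismatic axis z_3 = (-0.7500,-0.4330,0.5000)
J_v[:, 3] = z_3; J_ω[:, 3] = (0,0,0)
entry J[0][3] = -0.7500

-0.750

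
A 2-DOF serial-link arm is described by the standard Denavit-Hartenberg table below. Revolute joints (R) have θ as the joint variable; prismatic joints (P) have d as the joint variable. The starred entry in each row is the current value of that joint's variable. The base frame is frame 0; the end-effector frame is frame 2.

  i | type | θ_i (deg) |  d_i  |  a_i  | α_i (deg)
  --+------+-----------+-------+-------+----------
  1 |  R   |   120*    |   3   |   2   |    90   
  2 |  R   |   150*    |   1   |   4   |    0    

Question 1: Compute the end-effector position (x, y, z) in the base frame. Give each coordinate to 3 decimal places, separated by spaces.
after link 1: o_1 = (-1.0000, 1.7321, 3.0000)
after link 2: o_2 = (1.5981, -0.7679, 5.0000)

1.598 -0.768 5.000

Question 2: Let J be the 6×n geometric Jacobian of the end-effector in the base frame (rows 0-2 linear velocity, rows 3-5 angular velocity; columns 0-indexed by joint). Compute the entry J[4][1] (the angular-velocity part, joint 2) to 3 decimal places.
axis z_1 = (0.8660,0.5000,0.0000); lever o_n−o_1 = (2.5981,-2.5000,2.0000)
cross product → J_v[:, 1] = (1.0000,-1.7321,-3.4641)
J_ω[:, 1] = z_1
entry J[4][1] = 0.5000

0.500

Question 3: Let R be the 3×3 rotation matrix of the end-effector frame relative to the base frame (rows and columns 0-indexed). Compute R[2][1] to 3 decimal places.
End-effector y-axis (col 1 of R) = (0.2500,-0.4330,-0.8660)
R[2][1] = -0.8660

-0.866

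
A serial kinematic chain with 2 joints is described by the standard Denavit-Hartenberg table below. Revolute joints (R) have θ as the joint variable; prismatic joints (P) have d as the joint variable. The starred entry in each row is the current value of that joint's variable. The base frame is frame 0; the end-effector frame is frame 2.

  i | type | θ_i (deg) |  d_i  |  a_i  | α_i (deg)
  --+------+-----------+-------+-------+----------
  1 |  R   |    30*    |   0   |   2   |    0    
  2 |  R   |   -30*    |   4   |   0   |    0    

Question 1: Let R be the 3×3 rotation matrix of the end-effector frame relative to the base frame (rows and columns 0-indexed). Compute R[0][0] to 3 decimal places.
End-effector x-axis (col 0 of R) = (1.0000,0.0000,0.0000)
R[0][0] = 1.0000

1.000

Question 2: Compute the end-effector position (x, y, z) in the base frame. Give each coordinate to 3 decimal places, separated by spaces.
1.732 1.000 4.000

after link 1: o_1 = (1.7321, 1.0000, 0.0000)
after link 2: o_2 = (1.7321, 1.0000, 4.0000)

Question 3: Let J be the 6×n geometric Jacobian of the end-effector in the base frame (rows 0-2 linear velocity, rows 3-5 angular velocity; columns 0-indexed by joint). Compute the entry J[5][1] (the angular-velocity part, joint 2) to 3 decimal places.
axis z_1 = (0.0000,0.0000,1.0000); lever o_n−o_1 = (0.0000,0.0000,4.0000)
cross product → J_v[:, 1] = (0.0000,0.0000,0.0000)
J_ω[:, 1] = z_1
entry J[5][1] = 1.0000

1.000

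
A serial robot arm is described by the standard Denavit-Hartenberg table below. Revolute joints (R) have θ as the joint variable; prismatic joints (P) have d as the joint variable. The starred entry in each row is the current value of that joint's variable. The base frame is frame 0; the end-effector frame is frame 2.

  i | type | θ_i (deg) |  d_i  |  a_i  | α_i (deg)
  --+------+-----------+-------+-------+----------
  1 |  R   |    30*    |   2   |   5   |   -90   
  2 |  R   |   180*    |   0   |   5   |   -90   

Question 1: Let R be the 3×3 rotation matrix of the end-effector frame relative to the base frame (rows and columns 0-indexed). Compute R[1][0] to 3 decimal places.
End-effector x-axis (col 0 of R) = (-0.8660,-0.5000,-0.0000)
R[1][0] = -0.5000

-0.500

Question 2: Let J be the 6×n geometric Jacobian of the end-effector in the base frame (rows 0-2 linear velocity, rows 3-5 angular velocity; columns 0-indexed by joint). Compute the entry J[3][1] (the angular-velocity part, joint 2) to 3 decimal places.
-0.500

axis z_1 = (-0.5000,0.8660,0.0000); lever o_n−o_1 = (-4.3301,-2.5000,-0.0000)
cross product → J_v[:, 1] = (-0.0000,-0.0000,5.0000)
J_ω[:, 1] = z_1
entry J[3][1] = -0.5000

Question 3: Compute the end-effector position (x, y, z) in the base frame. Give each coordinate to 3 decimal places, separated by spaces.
-0.000 0.000 2.000

after link 1: o_1 = (4.3301, 2.5000, 2.0000)
after link 2: o_2 = (-0.0000, 0.0000, 2.0000)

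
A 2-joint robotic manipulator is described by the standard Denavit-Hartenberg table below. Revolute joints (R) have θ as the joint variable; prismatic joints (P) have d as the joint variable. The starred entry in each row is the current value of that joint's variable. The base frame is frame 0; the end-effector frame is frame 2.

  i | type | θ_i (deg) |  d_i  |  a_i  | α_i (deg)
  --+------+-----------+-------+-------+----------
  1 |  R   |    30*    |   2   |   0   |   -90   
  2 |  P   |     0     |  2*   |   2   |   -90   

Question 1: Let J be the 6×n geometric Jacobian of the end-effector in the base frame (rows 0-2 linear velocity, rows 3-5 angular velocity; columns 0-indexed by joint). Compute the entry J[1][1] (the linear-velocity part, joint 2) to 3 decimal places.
0.866

prismatic axis z_1 = (-0.5000,0.8660,0.0000)
J_v[:, 1] = z_1; J_ω[:, 1] = (0,0,0)
entry J[1][1] = 0.8660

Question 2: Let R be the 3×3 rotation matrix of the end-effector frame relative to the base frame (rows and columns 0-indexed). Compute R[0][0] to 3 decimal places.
End-effector x-axis (col 0 of R) = (0.8660,0.5000,0.0000)
R[0][0] = 0.8660

0.866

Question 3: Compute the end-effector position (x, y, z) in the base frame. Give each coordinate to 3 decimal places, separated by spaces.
0.732 2.732 2.000

after link 1: o_1 = (0.0000, 0.0000, 2.0000)
after link 2: o_2 = (0.7321, 2.7321, 2.0000)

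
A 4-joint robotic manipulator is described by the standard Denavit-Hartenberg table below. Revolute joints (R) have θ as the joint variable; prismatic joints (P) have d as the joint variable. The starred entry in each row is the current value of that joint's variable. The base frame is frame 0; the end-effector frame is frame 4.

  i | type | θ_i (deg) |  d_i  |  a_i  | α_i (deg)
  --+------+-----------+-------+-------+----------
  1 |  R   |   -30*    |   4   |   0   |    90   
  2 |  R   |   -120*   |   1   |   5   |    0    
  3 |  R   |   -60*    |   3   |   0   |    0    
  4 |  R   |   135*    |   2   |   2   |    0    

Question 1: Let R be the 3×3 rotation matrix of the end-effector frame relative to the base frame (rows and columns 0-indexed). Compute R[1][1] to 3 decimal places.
End-effector y-axis (col 1 of R) = (0.6124,-0.3536,0.7071)
R[1][1] = -0.3536

-0.354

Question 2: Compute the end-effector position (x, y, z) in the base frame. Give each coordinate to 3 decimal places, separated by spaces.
-3.940 -4.653 -1.744

after link 1: o_1 = (0.0000, 0.0000, 4.0000)
after link 2: o_2 = (-2.6651, 0.3840, -0.3301)
after link 3: o_3 = (-4.1651, -2.2141, -0.3301)
after link 4: o_4 = (-3.9403, -4.6533, -1.7443)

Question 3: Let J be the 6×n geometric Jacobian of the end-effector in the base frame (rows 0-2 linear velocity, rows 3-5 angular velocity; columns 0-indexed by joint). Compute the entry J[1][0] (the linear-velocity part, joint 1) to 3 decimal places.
-3.940

axis z_0 = ẑ; lever o_n−o_0 = (-3.9403,-4.6533,-1.7443)
cross product → J_v[:, 0] = (4.6533,-3.9403,0.0000)
J_ω[:, 0] = z_0
entry J[1][0] = -3.9403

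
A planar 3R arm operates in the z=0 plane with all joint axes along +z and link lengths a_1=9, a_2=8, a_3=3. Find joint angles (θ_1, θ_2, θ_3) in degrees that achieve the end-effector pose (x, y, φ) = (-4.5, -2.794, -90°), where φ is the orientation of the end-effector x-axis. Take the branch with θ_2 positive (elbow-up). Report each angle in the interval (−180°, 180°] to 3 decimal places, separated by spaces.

114.761 150.000 5.239

wrist centre = target − a_3·(cos φ, sin φ) = (-4.5000, 0.2060)
cos θ_2 = (20.2924−9²−8²)/(2·9·8) = -0.8660; θ_2 = 149.9999° (elbow-up)
β = atan2(0.2060,-4.5000) = 177.3790°; ψ = atan2(4.0000,2.0718) = 62.6181°
θ_1 = β − ψ = 114.7608°
θ_3 = φ − θ_1 − θ_2 = 5.2393° (wrapped to (-180°,180°])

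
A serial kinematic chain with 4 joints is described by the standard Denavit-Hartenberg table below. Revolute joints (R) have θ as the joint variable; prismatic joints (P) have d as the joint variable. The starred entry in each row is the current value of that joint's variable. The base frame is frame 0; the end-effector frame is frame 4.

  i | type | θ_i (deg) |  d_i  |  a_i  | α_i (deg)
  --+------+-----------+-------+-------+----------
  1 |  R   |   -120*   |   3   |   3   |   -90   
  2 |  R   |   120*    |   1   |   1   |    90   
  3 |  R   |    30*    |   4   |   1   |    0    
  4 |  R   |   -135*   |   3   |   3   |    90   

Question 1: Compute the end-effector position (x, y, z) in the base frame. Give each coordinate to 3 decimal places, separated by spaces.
after link 1: o_1 = (-1.5000, -2.5981, 3.0000)
after link 2: o_2 = (-0.3840, -2.6651, 2.1340)
after link 3: o_3 = (-1.4665, -5.5401, -0.6160)
after link 4: o_4 = (-5.4692, -6.6774, -1.4436)

-5.469 -6.677 -1.444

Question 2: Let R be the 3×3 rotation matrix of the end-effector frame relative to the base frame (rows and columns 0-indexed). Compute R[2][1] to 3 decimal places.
-0.500

End-effector y-axis (col 1 of R) = (-0.4330,-0.7500,-0.5000)
R[2][1] = -0.5000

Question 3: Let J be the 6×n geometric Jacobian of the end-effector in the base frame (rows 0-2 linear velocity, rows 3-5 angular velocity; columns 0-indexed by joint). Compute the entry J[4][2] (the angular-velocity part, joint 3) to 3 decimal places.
axis z_2 = (-0.4330,-0.7500,-0.5000); lever o_n−o_2 = (-5.0852,-4.0123,-3.5776)
cross product → J_v[:, 2] = (0.6770,0.9935,-2.0765)
J_ω[:, 2] = z_2
entry J[4][2] = -0.7500

-0.750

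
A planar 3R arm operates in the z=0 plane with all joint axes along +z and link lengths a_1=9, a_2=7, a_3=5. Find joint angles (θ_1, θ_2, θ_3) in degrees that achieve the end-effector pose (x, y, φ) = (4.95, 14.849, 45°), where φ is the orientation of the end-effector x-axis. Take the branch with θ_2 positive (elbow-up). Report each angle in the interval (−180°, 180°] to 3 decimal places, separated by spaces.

wrist centre = target − a_3·(cos φ, sin φ) = (1.4145, 11.3135)
cos θ_2 = (129.9952−9²−7²)/(2·9·7) = -0.0000; θ_2 = 90.0022° (elbow-up)
β = atan2(11.3135,1.4145) = 82.8736°; ψ = atan2(7.0000,8.9997) = 37.8758°
θ_1 = β − ψ = 44.9978°
θ_3 = φ − θ_1 − θ_2 = -89.9999° (wrapped to (-180°,180°])

44.998 90.002 -90.000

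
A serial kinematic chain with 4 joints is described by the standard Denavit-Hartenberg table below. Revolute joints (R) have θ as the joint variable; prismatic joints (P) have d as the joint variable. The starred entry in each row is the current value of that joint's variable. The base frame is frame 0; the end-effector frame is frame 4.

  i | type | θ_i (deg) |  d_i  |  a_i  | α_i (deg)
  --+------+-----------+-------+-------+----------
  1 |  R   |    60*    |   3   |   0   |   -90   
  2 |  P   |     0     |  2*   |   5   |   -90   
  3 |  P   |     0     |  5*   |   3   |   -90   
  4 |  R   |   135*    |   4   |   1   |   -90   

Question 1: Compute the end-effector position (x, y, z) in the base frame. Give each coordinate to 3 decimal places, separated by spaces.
after link 1: o_1 = (0.0000, 0.0000, 3.0000)
after link 2: o_2 = (0.7679, 5.3301, 3.0000)
after link 3: o_3 = (2.2679, 7.9282, -2.0000)
after link 4: o_4 = (5.3785, 5.3158, -1.2929)

5.378 5.316 -1.293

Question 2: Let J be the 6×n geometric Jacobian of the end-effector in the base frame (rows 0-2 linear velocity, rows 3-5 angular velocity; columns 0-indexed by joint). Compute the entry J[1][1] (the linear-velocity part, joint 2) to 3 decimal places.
0.500

prismatic axis z_1 = (-0.8660,0.5000,0.0000)
J_v[:, 1] = z_1; J_ω[:, 1] = (0,0,0)
entry J[1][1] = 0.5000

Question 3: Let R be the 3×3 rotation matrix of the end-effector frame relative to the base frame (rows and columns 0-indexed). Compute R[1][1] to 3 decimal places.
0.500

End-effector y-axis (col 1 of R) = (-0.8660,0.5000,0.0000)
R[1][1] = 0.5000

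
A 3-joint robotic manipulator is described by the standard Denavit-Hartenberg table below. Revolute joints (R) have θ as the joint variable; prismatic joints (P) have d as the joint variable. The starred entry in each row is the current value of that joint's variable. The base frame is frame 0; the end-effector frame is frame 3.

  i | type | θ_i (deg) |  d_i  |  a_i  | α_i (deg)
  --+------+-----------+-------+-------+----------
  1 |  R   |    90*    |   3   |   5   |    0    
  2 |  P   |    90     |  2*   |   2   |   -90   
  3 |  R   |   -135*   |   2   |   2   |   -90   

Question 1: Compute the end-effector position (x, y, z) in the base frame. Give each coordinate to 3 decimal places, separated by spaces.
after link 1: o_1 = (0.0000, 5.0000, 3.0000)
after link 2: o_2 = (-2.0000, 5.0000, 5.0000)
after link 3: o_3 = (-0.5858, 3.0000, 6.4142)

-0.586 3.000 6.414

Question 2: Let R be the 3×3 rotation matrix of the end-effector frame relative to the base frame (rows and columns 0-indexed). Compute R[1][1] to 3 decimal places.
End-effector y-axis (col 1 of R) = (0.0000,1.0000,-0.0000)
R[1][1] = 1.0000

1.000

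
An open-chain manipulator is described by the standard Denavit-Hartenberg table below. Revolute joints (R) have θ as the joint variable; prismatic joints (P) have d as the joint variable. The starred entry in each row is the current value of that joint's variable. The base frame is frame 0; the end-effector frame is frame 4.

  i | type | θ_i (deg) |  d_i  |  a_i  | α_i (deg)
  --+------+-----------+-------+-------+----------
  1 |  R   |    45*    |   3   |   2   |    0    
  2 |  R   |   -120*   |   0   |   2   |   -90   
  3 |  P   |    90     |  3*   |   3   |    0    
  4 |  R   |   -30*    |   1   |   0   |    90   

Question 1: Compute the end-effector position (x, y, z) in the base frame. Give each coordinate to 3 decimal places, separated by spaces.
5.796 0.518 0.000

after link 1: o_1 = (1.4142, 1.4142, 3.0000)
after link 2: o_2 = (1.9319, -0.5176, 3.0000)
after link 3: o_3 = (4.8296, 0.2588, 0.0000)
after link 4: o_4 = (5.7956, 0.5176, 0.0000)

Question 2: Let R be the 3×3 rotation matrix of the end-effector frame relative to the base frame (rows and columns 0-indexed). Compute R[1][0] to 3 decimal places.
End-effector x-axis (col 0 of R) = (0.1294,-0.4830,-0.8660)
R[1][0] = -0.4830

-0.483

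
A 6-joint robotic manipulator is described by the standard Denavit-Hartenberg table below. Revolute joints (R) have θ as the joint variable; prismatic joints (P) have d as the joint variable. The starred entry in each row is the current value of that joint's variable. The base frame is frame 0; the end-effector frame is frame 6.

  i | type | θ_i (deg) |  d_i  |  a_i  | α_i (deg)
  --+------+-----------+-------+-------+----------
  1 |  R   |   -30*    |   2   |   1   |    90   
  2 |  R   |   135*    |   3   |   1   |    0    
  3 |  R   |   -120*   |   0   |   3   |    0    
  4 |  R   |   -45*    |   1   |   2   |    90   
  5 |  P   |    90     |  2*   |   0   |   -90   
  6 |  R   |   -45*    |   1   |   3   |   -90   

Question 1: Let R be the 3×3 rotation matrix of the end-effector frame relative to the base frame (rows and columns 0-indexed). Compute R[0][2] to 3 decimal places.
End-effector z-axis (col 2 of R) = (-0.0474,-0.7891,0.6124)
R[0][2] = -0.0474

-0.047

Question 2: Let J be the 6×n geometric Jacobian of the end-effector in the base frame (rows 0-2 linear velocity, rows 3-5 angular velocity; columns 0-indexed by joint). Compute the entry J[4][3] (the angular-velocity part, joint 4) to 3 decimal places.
axis z_3 = (-0.5000,-0.8660,0.0000); lever o_n−o_3 = (-2.5952,-2.1058,-4.0692)
cross product → J_v[:, 3] = (3.5240,-2.0346,-1.1946)
J_ω[:, 3] = z_3
entry J[4][3] = -0.8660

-0.866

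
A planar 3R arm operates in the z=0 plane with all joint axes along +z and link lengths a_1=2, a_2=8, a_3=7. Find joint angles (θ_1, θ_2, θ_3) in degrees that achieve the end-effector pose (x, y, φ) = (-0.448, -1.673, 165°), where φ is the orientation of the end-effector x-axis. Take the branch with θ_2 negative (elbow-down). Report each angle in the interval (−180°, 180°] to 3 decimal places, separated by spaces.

77.198 -119.993 -152.205

wrist centre = target − a_3·(cos φ, sin φ) = (6.3135, -3.4847)
cos θ_2 = (52.0034−2²−8²)/(2·2·8) = -0.4999; θ_2 = -119.9930° (elbow-down)
β = atan2(-3.4847,6.3135) = -28.8966°; ψ = atan2(-6.9287,-1.9991) = -106.0945°
θ_1 = β − ψ = 77.1980°
θ_3 = φ − θ_1 − θ_2 = -152.2050° (wrapped to (-180°,180°])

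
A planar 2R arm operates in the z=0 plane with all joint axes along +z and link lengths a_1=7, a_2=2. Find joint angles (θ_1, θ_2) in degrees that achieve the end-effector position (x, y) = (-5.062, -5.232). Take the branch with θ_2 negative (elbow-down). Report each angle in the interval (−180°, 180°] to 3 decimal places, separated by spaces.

-118.108 -90.005

cos θ_2 = (52.9977−7²−2²)/(2·7·2) = -0.0001; θ_2 = -90.0048° (elbow-down)
β = atan2(-5.2320,-5.0620) = -134.0539°; ψ = atan2(-2.0000,6.9998) = -15.9458°
θ_1 = β − ψ = -118.1081°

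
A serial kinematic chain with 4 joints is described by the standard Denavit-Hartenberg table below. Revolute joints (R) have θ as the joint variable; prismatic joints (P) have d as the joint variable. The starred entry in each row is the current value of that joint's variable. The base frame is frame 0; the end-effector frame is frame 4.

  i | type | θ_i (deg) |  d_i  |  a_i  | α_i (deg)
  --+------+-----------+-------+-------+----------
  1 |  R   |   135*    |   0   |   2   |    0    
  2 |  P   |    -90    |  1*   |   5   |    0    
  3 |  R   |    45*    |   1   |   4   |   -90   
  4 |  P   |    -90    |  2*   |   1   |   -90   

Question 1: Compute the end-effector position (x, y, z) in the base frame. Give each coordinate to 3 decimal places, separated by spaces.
0.121 8.950 3.000

after link 1: o_1 = (-1.4142, 1.4142, 0.0000)
after link 2: o_2 = (2.1213, 4.9497, 1.0000)
after link 3: o_3 = (2.1213, 8.9497, 2.0000)
after link 4: o_4 = (0.1213, 8.9497, 3.0000)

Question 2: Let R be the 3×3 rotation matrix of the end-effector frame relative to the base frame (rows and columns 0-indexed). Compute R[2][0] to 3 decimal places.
End-effector x-axis (col 0 of R) = (0.0000,0.0000,1.0000)
R[2][0] = 1.0000

1.000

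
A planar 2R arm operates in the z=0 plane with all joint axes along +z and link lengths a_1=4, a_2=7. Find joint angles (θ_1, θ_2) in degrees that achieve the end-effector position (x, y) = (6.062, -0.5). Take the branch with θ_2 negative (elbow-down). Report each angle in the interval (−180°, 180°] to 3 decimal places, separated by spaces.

80.572 -120.003

cos θ_2 = (36.9978−4²−7²)/(2·4·7) = -0.5000; θ_2 = -120.0025° (elbow-down)
β = atan2(-0.5000,6.0620) = -4.7151°; ψ = atan2(-6.0620,0.4997) = -85.2874°
θ_1 = β − ψ = 80.5723°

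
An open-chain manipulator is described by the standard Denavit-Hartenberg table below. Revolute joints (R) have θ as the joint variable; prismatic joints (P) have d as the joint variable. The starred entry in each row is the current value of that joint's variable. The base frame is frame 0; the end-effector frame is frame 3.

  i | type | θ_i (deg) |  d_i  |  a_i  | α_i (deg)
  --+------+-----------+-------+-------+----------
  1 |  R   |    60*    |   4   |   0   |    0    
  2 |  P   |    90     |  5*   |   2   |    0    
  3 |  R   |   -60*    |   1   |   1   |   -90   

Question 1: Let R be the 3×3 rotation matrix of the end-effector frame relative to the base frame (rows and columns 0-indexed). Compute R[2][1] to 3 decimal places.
End-effector y-axis (col 1 of R) = (-0.0000,0.0000,-1.0000)
R[2][1] = -1.0000

-1.000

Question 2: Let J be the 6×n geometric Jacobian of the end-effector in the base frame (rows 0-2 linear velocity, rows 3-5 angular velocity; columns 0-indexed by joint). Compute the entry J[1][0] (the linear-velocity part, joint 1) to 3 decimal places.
axis z_0 = ẑ; lever o_n−o_0 = (-1.7321,2.0000,10.0000)
cross product → J_v[:, 0] = (-2.0000,-1.7321,0.0000)
J_ω[:, 0] = z_0
entry J[1][0] = -1.7321

-1.732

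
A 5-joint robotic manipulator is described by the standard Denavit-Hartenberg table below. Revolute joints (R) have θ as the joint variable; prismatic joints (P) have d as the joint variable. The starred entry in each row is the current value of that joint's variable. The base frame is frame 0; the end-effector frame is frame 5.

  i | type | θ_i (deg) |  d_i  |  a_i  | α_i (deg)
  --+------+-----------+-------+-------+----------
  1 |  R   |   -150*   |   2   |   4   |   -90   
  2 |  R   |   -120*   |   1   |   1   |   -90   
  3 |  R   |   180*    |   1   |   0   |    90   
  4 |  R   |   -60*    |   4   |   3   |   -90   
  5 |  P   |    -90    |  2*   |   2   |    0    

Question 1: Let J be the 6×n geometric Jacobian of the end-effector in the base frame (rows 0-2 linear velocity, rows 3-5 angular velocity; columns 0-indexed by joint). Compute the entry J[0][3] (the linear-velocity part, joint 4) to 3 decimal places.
axis z_3 = (-0.5000,0.8660,0.0000); lever o_n−o_3 = (-3.2010,5.0801,-3.5981)
cross product → J_v[:, 3] = (-3.1160,-1.7990,0.2321)
J_ω[:, 3] = z_3
entry J[0][3] = -3.1160

-3.116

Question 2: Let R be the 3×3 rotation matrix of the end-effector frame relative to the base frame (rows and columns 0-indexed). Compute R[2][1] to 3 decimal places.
-0.866

End-effector y-axis (col 1 of R) = (0.4330,0.2500,-0.8660)
R[2][1] = -0.8660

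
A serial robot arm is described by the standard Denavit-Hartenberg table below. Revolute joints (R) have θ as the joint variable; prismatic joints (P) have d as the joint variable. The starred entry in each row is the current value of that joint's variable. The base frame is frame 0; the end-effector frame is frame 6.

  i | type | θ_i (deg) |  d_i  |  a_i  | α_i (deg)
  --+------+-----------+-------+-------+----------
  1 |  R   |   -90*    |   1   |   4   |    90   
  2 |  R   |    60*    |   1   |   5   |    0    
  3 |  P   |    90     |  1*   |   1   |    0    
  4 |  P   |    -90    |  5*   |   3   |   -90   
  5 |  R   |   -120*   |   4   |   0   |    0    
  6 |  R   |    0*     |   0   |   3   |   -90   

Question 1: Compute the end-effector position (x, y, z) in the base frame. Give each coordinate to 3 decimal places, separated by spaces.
after link 1: o_1 = (0.0000, -4.0000, 1.0000)
after link 2: o_2 = (-1.0000, -6.5000, 5.3301)
after link 3: o_3 = (-2.0000, -5.6340, 5.8301)
after link 4: o_4 = (-7.0000, -7.1340, 8.4282)
after link 5: o_5 = (-7.0000, -3.6699, 10.4282)
after link 6: o_6 = (-9.5981, -2.9199, 9.1292)

-9.598 -2.920 9.129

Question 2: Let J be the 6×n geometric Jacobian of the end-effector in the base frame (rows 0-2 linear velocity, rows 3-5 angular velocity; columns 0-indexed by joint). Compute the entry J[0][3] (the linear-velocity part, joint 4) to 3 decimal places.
-1.000

prismatic axis z_3 = (-1.0000,-0.0000,0.0000)
J_v[:, 3] = z_3; J_ω[:, 3] = (0,0,0)
entry J[0][3] = -1.0000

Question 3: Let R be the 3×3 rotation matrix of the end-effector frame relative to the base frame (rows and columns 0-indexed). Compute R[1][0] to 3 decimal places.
0.250

End-effector x-axis (col 0 of R) = (-0.8660,0.2500,-0.4330)
R[1][0] = 0.2500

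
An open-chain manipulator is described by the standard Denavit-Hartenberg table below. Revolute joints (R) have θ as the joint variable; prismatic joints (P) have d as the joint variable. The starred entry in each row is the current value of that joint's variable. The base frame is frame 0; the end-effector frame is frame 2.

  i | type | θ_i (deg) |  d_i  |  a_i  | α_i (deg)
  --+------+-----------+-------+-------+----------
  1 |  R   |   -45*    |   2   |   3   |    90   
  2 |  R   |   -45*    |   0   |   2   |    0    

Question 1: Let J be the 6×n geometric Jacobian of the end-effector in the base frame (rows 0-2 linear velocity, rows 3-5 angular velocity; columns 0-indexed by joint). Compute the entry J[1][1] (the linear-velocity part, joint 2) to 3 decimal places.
-1.000

axis z_1 = (-0.7071,-0.7071,0.0000); lever o_n−o_1 = (1.0000,-1.0000,-1.4142)
cross product → J_v[:, 1] = (1.0000,-1.0000,1.4142)
J_ω[:, 1] = z_1
entry J[1][1] = -1.0000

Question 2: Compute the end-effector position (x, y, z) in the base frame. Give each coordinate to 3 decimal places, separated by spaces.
3.121 -3.121 0.586

after link 1: o_1 = (2.1213, -2.1213, 2.0000)
after link 2: o_2 = (3.1213, -3.1213, 0.5858)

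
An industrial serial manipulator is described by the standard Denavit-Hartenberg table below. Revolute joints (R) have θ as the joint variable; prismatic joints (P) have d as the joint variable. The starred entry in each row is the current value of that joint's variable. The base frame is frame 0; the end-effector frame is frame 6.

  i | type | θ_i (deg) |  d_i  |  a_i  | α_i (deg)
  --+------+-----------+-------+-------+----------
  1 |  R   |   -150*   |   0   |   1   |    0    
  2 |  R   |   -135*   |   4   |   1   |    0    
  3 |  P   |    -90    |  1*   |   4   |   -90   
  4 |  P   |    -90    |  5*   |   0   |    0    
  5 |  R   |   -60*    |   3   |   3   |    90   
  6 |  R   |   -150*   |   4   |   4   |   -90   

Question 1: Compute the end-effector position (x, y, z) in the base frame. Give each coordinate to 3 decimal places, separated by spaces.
3.266 5.640 1.304

after link 1: o_1 = (-0.8660, -0.5000, 0.0000)
after link 2: o_2 = (-0.6072, 0.4659, 4.0000)
after link 3: o_3 = (3.2565, -0.5694, 5.0000)
after link 4: o_4 = (4.5506, 4.2603, 5.0000)
after link 5: o_5 = (2.8175, 7.8305, 6.5000)
after link 6: o_6 = (3.2658, 5.6398, 1.3038)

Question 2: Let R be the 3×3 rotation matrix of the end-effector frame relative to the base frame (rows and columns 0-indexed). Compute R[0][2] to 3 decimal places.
-0.642

End-effector z-axis (col 2 of R) = (-0.6424,-0.7244,0.2500)
R[0][2] = -0.6424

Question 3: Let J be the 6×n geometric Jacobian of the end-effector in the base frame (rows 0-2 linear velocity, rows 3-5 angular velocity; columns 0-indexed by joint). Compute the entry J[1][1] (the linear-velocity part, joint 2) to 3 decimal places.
4.132

axis z_1 = (0.0000,0.0000,1.0000); lever o_n−o_1 = (4.1318,6.1398,1.3038)
cross product → J_v[:, 1] = (-6.1398,4.1318,0.0000)
J_ω[:, 1] = z_1
entry J[1][1] = 4.1318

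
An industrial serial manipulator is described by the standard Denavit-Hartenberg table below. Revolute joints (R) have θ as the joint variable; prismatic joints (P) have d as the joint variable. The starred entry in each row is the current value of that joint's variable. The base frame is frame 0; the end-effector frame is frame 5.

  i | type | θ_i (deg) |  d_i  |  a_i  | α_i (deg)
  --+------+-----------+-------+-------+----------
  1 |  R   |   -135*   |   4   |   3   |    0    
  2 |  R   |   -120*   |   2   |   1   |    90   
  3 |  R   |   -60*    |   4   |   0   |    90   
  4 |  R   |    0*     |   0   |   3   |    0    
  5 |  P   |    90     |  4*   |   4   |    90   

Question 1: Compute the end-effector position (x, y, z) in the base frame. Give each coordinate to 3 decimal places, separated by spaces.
5.856 -0.982 1.402

after link 1: o_1 = (-2.1213, -2.1213, 4.0000)
after link 2: o_2 = (-2.3801, -1.1554, 6.0000)
after link 3: o_3 = (1.4836, -0.1201, 6.0000)
after link 4: o_4 = (1.0953, 1.3288, 3.4019)
after link 5: o_5 = (5.8556, -0.9820, 1.4019)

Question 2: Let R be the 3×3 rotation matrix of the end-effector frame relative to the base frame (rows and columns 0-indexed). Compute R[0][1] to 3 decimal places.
End-effector y-axis (col 1 of R) = (0.2241,-0.8365,-0.5000)
R[0][1] = 0.2241

0.224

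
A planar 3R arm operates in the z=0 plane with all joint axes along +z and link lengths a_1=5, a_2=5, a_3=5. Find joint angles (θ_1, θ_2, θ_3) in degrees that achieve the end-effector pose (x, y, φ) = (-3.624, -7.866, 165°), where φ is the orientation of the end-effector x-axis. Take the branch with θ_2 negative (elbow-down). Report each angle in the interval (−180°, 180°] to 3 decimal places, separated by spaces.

wrist centre = target − a_3·(cos φ, sin φ) = (1.2056, -9.1601)
cos θ_2 = (85.3609−5²−5²)/(2·5·5) = 0.7072; θ_2 = -44.9910° (elbow-down)
β = atan2(-9.1601,1.2056) = -82.5020°; ψ = atan2(-3.5350,8.5361) = -22.4955°
θ_1 = β − ψ = -60.0065°
θ_3 = φ − θ_1 − θ_2 = -90.0025° (wrapped to (-180°,180°])

-60.006 -44.991 -90.003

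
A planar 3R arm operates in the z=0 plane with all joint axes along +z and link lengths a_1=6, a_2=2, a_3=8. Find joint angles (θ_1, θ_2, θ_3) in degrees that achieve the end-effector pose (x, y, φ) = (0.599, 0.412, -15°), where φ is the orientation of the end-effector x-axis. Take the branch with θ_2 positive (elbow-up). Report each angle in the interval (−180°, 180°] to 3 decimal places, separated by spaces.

150.005 44.977 150.018

wrist centre = target − a_3·(cos φ, sin φ) = (-7.1284, 2.4826)
cos θ_2 = (56.9772−6²−2²)/(2·6·2) = 0.7074; θ_2 = 44.9774° (elbow-up)
β = atan2(2.4826,-7.1284) = 160.7987°; ψ = atan2(1.4137,7.4148) = 10.7941°
θ_1 = β − ψ = 150.0046°
θ_3 = φ − θ_1 − θ_2 = 150.0180° (wrapped to (-180°,180°])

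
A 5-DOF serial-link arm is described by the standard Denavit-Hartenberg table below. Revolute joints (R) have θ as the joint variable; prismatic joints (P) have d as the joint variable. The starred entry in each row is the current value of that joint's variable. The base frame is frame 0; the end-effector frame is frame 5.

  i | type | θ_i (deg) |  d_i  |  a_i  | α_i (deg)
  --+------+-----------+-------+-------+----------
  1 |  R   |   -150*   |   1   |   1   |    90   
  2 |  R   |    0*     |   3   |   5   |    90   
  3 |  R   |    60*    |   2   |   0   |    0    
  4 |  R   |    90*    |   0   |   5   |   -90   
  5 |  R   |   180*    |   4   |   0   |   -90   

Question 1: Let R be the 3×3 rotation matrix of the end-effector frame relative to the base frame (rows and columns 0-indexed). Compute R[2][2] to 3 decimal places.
-1.000

End-effector z-axis (col 2 of R) = (-0.0000,0.0000,-1.0000)
R[2][2] = -1.0000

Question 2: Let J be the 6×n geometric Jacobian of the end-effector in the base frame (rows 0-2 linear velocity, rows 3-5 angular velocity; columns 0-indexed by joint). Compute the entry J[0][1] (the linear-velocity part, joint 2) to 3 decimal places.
-1.732

axis z_1 = (-0.5000,0.8660,0.0000); lever o_n−o_1 = (0.1340,2.4282,-2.0000)
cross product → J_v[:, 1] = (-1.7321,-1.0000,-1.3301)
J_ω[:, 1] = z_1
entry J[0][1] = -1.7321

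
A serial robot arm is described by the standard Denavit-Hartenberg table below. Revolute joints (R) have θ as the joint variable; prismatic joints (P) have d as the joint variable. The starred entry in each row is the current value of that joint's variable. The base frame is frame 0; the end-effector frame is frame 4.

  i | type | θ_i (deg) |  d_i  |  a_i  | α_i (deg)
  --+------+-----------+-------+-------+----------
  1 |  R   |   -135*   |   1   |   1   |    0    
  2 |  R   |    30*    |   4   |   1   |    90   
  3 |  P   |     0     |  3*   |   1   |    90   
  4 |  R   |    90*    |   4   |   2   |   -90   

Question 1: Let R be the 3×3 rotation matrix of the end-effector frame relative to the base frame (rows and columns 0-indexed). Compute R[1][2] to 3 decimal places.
0.966

End-effector z-axis (col 2 of R) = (0.2588,0.9659,-0.0000)
R[1][2] = 0.9659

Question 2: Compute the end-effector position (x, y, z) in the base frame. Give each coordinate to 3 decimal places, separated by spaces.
after link 1: o_1 = (-0.7071, -0.7071, 1.0000)
after link 2: o_2 = (-0.9659, -1.6730, 5.0000)
after link 3: o_3 = (-4.1225, -1.8625, 5.0000)
after link 4: o_4 = (-6.0544, -1.3449, 1.0000)

-6.054 -1.345 1.000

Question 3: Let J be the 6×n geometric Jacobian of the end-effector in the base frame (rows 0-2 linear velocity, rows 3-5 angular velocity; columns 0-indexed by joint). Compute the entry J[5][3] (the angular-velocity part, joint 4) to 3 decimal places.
-1.000

axis z_3 = (-0.0000,0.0000,-1.0000); lever o_n−o_3 = (-1.9319,0.5176,-4.0000)
cross product → J_v[:, 3] = (0.5176,1.9319,0.0000)
J_ω[:, 3] = z_3
entry J[5][3] = -1.0000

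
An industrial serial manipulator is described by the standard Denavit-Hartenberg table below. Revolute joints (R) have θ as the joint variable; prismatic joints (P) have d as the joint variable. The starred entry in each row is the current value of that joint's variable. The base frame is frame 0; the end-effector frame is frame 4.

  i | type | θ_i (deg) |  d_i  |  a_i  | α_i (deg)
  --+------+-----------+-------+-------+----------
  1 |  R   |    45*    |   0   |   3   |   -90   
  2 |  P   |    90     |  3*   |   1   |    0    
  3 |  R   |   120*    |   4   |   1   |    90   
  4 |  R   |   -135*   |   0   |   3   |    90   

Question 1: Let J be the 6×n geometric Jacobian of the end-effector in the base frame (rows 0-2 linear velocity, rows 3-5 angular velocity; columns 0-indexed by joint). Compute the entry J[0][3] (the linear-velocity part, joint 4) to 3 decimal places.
axis z_3 = (-0.3536,-0.3536,-0.8660); lever o_n−o_3 = (2.7990,-0.2010,-1.0607)
cross product → J_v[:, 3] = (0.2010,-2.7990,1.0607)
J_ω[:, 3] = z_3
entry J[0][3] = 0.2010

0.201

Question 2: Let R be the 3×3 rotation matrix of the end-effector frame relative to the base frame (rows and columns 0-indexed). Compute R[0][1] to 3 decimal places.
End-effector y-axis (col 1 of R) = (-0.3536,-0.3536,-0.8660)
R[0][1] = -0.3536

-0.354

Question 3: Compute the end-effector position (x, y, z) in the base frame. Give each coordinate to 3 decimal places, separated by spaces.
after link 1: o_1 = (2.1213, 2.1213, 0.0000)
after link 2: o_2 = (0.0000, 4.2426, -1.0000)
after link 3: o_3 = (-3.4408, 6.4587, -0.5000)
after link 4: o_4 = (-0.6418, 6.2577, -1.5607)

-0.642 6.258 -1.561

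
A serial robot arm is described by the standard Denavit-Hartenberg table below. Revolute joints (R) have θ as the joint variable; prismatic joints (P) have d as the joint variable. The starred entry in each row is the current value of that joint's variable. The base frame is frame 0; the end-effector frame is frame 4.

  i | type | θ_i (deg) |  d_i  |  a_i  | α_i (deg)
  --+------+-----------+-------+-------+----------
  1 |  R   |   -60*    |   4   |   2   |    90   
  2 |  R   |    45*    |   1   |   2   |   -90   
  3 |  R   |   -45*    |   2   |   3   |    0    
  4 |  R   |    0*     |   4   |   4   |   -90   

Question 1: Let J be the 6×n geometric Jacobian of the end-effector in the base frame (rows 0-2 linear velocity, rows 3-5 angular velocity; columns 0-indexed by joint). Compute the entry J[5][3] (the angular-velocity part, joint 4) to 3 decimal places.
0.707

axis z_3 = (-0.3536,0.6124,0.7071); lever o_n−o_3 = (-2.8637,-0.6968,4.8284)
cross product → J_v[:, 3] = (3.4495,-0.3178,2.0000)
J_ω[:, 3] = z_3
entry J[5][3] = 0.7071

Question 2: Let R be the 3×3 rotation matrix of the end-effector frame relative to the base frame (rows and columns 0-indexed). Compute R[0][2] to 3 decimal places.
End-effector z-axis (col 2 of R) = (0.8624,-0.0795,0.5000)
R[0][2] = 0.8624

0.862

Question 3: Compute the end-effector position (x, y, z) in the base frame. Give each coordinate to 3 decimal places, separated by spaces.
-3.817 -5.289 13.157

after link 1: o_1 = (1.0000, -1.7321, 4.0000)
after link 2: o_2 = (0.8411, -3.4568, 5.4142)
after link 3: o_3 = (-0.9531, -4.5917, 8.3284)
after link 4: o_4 = (-3.8168, -5.2885, 13.1569)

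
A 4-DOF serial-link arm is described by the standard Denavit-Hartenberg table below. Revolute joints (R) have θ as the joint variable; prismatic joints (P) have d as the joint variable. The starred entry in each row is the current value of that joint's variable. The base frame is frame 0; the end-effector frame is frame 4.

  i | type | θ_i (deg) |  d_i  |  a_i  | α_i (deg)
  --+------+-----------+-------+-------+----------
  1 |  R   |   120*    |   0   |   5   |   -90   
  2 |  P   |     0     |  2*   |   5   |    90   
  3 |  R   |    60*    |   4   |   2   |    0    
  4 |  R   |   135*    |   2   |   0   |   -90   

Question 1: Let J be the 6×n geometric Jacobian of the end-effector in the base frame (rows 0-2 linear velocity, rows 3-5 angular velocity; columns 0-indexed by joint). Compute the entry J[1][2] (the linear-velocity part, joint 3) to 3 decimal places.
axis z_2 = (0.0000,0.0000,1.0000); lever o_n−o_2 = (-2.0000,0.0000,6.0000)
cross product → J_v[:, 2] = (-0.0000,-2.0000,0.0000)
J_ω[:, 2] = z_2
entry J[1][2] = -2.0000

-2.000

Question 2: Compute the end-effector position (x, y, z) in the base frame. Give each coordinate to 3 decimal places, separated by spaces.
-8.732 7.660 6.000

after link 1: o_1 = (-2.5000, 4.3301, 0.0000)
after link 2: o_2 = (-6.7321, 7.6603, 0.0000)
after link 3: o_3 = (-8.7321, 7.6603, 4.0000)
after link 4: o_4 = (-8.7321, 7.6603, 6.0000)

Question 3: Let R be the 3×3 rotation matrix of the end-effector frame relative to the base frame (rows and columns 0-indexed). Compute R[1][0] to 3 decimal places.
End-effector x-axis (col 0 of R) = (0.7071,-0.7071,0.0000)
R[1][0] = -0.7071

-0.707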